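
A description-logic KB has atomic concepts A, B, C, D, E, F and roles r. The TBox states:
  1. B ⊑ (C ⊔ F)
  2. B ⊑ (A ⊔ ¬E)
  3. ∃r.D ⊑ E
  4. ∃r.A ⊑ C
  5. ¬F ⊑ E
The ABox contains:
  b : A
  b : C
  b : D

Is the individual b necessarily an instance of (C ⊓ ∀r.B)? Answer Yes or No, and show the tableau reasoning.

No

1. b : (C ⊓ ∀r.B)?  L(b) = {A, C, D} ∪ {(¬C ⊔ ∃r.¬B)}
   open: L(b) ⊇ {A, C, D, F, ¬B, …} (+ ∃-successors) — b ∉ (C ⊓ ∀r.B) possible
2. Hence b : (C ⊓ ∀r.B): not entailed.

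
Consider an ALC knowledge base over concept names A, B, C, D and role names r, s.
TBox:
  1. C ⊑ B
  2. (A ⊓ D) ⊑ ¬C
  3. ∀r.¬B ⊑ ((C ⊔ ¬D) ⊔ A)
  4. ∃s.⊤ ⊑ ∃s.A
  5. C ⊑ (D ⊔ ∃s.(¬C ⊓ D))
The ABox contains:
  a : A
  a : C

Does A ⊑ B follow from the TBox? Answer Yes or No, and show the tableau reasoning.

No

1. A ⊑ B  ⇔  (A ⊓ ¬B) unsat w.r.t. T
   open: L(x₀) ⊇ {A, ¬B, ¬C, ∀s.⊥, ∃r.B} (+ ∃-successors)
2. Hence A ⊑ B: not entailed.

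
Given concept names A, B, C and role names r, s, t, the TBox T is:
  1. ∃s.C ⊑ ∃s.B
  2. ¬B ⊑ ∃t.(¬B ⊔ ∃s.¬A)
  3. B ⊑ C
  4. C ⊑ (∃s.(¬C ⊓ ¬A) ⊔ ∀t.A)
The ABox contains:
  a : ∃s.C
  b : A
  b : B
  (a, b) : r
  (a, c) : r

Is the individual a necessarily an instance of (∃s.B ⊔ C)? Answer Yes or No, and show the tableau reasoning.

1. a : (∃s.B ⊔ C)?  L(a) = {∃s.C} ∪ {(∀s.¬B ⊓ ¬C)}
   clash {C, ¬C} at a — a ∈ (∃s.B ⊔ C)
2. Hence a : (∃s.B ⊔ C): entailed.

Yes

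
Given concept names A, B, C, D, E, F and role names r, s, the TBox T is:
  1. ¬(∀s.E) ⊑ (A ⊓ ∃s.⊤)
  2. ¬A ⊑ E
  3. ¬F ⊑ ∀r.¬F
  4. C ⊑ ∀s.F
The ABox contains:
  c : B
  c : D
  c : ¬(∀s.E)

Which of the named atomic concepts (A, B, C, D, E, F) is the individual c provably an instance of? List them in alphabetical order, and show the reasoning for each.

{A, B, D}

1. c : A?  L(c) = {B, D, ¬(∀s.E)} ∪ {¬A}
   clash {A, ¬A} at c — c ∈ A
2. c : B?  L(c) = {B, D, ¬(∀s.E)} ∪ {¬B}
   clash {B, ¬B} at c — c ∈ B
3. c : C?  L(c) = {B, D, ¬(∀s.E)} ∪ {¬C}
   apply at c: ¬(∀s.E)⊑(A ⊓ ∃s.⊤)
   open: L(c) ⊇ {A, B, D, F, ¬C, …} (+ ∃-successors) — c ∉ C possible
4. c : D?  L(c) = {B, D, ¬(∀s.E)} ∪ {¬D}
   clash {D, ¬D} at c — c ∈ D
5. c : E?  L(c) = {B, D, ¬(∀s.E)} ∪ {¬E}
   apply at c: ¬(∀s.E)⊑(A ⊓ ∃s.⊤)
   open: L(c) ⊇ {A, B, D, F, ¬C, …} (+ ∃-successors) — c ∉ E possible
6. c : F?  L(c) = {B, D, ¬(∀s.E)} ∪ {¬F}
   apply at c: ¬(∀s.E)⊑(A ⊓ ∃s.⊤); ¬F⊑∀r.¬F
   open: L(c) ⊇ {A, B, D, ¬C, ¬F, …} (+ ∃-successors) — c ∉ F possible
7. Entailed for c: {A, B, D}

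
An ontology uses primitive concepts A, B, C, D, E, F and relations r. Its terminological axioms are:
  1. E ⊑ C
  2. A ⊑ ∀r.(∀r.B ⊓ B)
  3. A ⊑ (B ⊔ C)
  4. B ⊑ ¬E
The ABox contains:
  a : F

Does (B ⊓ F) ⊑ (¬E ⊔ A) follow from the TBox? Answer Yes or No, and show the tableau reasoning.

Yes

1. (B ⊓ F) ⊑ (¬E ⊔ A)  ⇔  ((B ⊓ F) ⊓ (E ⊓ ¬A)) unsat w.r.t. T
   all branches close; clash {E, ¬E} at x₀
2. Hence (B ⊓ F) ⊑ (¬E ⊔ A): entailed.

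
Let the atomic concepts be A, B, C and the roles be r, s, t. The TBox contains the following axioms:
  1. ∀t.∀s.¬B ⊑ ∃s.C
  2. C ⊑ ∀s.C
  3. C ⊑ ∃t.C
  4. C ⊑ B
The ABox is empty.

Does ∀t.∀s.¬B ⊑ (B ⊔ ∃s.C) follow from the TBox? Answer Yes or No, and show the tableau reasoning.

1. ∀t.∀s.¬B ⊑ (B ⊔ ∃s.C)  ⇔  (∀t.∀s.¬B ⊓ (¬B ⊓ ∀s.¬C)) unsat w.r.t. T
   all branches close; clash {B, ¬B} at x₀
2. Hence ∀t.∀s.¬B ⊑ (B ⊔ ∃s.C): entailed.

Yes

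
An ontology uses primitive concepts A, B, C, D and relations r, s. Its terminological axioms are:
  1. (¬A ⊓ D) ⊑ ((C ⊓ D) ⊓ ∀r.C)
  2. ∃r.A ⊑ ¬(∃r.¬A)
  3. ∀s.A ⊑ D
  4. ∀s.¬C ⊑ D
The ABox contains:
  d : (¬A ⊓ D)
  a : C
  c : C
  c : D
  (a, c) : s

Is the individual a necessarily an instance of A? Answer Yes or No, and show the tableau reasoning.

No

1. a : A?  L(a) = {C} ∪ {¬A}
   open: L(a) ⊇ {C, ¬A, ¬D, ∀r.¬A, ∃s.C, …} (+ ∃-successors) — a ∉ A possible
2. Hence a : A: not entailed.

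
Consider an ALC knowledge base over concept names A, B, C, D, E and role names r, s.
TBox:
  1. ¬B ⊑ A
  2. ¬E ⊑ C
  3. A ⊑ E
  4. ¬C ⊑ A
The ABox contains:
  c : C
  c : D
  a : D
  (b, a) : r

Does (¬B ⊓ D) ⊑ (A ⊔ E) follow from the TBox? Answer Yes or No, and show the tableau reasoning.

Yes

1. (¬B ⊓ D) ⊑ (A ⊔ E)  ⇔  ((¬B ⊓ D) ⊓ (¬A ⊓ ¬E)) unsat w.r.t. T
   all branches close; clash {A, ¬A} at x₀
2. Hence (¬B ⊓ D) ⊑ (A ⊔ E): entailed.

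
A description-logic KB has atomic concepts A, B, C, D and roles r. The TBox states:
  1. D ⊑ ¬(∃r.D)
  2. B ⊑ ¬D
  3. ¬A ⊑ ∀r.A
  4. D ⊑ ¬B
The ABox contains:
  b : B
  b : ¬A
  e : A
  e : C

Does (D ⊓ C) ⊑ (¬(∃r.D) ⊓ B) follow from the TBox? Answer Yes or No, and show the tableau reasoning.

1. (D ⊓ C) ⊑ (¬(∃r.D) ⊓ B)  ⇔  ((D ⊓ C) ⊓ (∃r.D ⊔ ¬B)) unsat w.r.t. T
   apply at x₀: D⊑¬(∃r.D); D⊑¬B
   open: L(x₀) ⊇ {A, C, D, ¬B, ∀r.¬D}
2. Hence (D ⊓ C) ⊑ (¬(∃r.D) ⊓ B): not entailed.

No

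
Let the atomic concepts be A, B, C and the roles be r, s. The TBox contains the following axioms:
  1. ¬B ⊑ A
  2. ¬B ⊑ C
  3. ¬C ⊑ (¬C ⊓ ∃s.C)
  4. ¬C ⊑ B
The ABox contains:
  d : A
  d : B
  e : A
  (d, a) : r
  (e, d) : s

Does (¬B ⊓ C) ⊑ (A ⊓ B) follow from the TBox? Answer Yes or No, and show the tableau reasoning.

No

1. (¬B ⊓ C) ⊑ (A ⊓ B)  ⇔  ((¬B ⊓ C) ⊓ (¬A ⊔ ¬B)) unsat w.r.t. T
   apply at x₀: ¬B⊑A
   open: L(x₀) ⊇ {A, C, ¬B}
2. Hence (¬B ⊓ C) ⊑ (A ⊓ B): not entailed.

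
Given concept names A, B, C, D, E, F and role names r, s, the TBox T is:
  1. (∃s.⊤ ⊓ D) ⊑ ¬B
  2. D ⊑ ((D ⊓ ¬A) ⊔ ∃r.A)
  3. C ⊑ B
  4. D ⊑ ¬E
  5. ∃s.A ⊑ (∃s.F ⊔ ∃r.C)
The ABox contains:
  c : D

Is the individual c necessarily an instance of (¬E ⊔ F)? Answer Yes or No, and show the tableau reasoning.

Yes

1. c : (¬E ⊔ F)?  L(c) = {D} ∪ {(E ⊓ ¬F)}
   clash {E, ¬E} at c — c ∈ (¬E ⊔ F)
2. Hence c : (¬E ⊔ F): entailed.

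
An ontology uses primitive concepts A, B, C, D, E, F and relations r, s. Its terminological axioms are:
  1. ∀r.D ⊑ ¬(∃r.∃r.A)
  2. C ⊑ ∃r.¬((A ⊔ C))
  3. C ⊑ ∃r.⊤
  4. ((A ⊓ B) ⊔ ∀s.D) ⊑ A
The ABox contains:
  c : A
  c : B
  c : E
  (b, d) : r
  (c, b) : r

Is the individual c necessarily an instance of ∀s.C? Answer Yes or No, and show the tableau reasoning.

No

1. c : ∀s.C?  L(c) = {A, B, E} ∪ {∃s.¬C}
   open: L(c) ⊇ {A, B, E, ¬C, ∃r.¬D, …} (+ ∃-successors) — c ∉ ∀s.C possible
2. Hence c : ∀s.C: not entailed.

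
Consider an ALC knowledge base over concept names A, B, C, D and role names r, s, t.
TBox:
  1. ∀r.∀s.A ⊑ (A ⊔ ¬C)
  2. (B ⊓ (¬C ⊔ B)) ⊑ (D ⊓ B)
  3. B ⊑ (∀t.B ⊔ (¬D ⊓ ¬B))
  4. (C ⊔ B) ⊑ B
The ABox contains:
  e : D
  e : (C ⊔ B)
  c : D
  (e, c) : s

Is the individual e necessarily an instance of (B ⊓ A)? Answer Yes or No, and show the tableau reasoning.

No

1. e : (B ⊓ A)?  L(e) = {D, (C ⊔ B)} ∪ {(¬B ⊔ ¬A)}
   apply at e: (C ⊔ B)⊑B
   open: L(e) ⊇ {B, C, D, ¬A, ∀t.B, …} (+ ∃-successors) — e ∉ (B ⊓ A) possible
2. Hence e : (B ⊓ A): not entailed.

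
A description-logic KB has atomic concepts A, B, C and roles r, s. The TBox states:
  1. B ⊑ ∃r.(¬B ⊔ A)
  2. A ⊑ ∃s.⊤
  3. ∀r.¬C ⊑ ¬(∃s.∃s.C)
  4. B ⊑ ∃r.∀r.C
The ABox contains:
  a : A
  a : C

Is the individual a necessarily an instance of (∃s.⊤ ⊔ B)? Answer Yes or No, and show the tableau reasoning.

1. a : (∃s.⊤ ⊔ B)?  L(a) = {A, C} ∪ {(∀s.⊥ ⊓ ¬B)}
   clash ⊥ at an ∃-successor — a ∈ (∃s.⊤ ⊔ B)
2. Hence a : (∃s.⊤ ⊔ B): entailed.

Yes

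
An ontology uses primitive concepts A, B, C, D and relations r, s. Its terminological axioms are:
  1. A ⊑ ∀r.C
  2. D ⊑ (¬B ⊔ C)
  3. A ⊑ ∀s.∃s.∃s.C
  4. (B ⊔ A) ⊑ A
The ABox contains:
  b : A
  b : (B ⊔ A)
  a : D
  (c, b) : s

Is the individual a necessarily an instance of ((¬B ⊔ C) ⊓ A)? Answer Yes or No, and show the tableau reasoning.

No

1. a : ((¬B ⊔ C) ⊓ A)?  L(a) = {D} ∪ {((B ⊓ ¬C) ⊔ ¬A)}
   apply at a: D⊑(¬B ⊔ C)
   open: L(a) ⊇ {D, ¬A, ¬B} — a ∉ ((¬B ⊔ C) ⊓ A) possible
2. Hence a : ((¬B ⊔ C) ⊓ A): not entailed.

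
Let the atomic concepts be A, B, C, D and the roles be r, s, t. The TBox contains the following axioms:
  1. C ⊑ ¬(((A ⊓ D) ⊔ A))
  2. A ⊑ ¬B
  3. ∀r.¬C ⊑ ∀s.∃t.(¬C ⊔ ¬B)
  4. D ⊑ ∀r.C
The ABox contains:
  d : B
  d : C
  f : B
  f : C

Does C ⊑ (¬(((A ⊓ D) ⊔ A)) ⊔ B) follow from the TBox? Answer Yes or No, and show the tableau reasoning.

Yes

1. C ⊑ (¬(((A ⊓ D) ⊔ A)) ⊔ B)  ⇔  (C ⊓ (((A ⊓ D) ⊔ A) ⊓ ¬B)) unsat w.r.t. T
   all branches close; clash {A, ¬A} at x₀
2. Hence C ⊑ (¬(((A ⊓ D) ⊔ A)) ⊔ B): entailed.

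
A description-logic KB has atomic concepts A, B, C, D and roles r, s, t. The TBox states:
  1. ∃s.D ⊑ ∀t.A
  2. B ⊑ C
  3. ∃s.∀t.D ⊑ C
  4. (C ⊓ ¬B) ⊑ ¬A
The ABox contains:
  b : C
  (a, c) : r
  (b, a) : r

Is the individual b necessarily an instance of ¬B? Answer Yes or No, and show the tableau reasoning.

1. b : ¬B?  L(b) = {C} ∪ {B}
   open: L(b) ⊇ {B, C, ∀s.¬D} — b ∉ ¬B possible
2. Hence b : ¬B: not entailed.

No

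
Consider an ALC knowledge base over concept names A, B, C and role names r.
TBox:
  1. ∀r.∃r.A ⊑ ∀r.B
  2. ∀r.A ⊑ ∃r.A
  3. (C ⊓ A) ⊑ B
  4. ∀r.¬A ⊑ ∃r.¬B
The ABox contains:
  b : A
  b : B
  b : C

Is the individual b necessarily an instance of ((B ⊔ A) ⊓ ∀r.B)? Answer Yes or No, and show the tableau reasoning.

1. b : ((B ⊔ A) ⊓ ∀r.B)?  L(b) = {A, B, C} ∪ {((¬B ⊓ ¬A) ⊔ ∃r.¬B)}
   open: L(b) ⊇ {A, B, C, ∃r.¬A, ∃r.¬B, …} (+ ∃-successors) — b ∉ ((B ⊔ A) ⊓ ∀r.B) possible
2. Hence b : ((B ⊔ A) ⊓ ∀r.B): not entailed.

No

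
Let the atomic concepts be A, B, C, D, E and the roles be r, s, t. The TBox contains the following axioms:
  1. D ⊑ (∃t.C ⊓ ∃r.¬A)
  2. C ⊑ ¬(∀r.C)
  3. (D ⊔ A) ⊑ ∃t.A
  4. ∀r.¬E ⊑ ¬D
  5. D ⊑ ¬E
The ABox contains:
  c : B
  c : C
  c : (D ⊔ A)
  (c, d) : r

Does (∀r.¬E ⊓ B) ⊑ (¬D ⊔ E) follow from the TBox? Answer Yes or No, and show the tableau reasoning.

Yes

1. (∀r.¬E ⊓ B) ⊑ (¬D ⊔ E)  ⇔  ((∀r.¬E ⊓ B) ⊓ (D ⊓ ¬E)) unsat w.r.t. T
   all branches close; clash {D, ¬D} at x₀
2. Hence (∀r.¬E ⊓ B) ⊑ (¬D ⊔ E): entailed.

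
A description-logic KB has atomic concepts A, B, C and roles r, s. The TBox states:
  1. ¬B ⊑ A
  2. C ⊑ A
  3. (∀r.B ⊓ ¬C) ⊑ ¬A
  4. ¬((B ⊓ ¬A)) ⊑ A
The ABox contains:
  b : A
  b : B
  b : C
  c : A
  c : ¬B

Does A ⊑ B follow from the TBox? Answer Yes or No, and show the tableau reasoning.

1. A ⊑ B  ⇔  (A ⊓ ¬B) unsat w.r.t. T
   open: L(x₀) ⊇ {A, ¬B, ∃r.¬B} (+ ∃-successors)
2. Hence A ⊑ B: not entailed.

No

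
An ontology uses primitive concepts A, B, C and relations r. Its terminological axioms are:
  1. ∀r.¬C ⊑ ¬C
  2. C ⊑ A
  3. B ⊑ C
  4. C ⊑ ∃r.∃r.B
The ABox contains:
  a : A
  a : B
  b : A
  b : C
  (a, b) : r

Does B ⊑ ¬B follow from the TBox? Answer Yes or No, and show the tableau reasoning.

No

1. B ⊑ ¬B  ⇔  (B ⊓ B) unsat w.r.t. T
   apply at x₀: B⊑C
   open: L(x₀) ⊇ {A, B, C, ∃r.C, ∃r.∃r.B} (+ ∃-successors)
2. Hence B ⊑ ¬B: not entailed.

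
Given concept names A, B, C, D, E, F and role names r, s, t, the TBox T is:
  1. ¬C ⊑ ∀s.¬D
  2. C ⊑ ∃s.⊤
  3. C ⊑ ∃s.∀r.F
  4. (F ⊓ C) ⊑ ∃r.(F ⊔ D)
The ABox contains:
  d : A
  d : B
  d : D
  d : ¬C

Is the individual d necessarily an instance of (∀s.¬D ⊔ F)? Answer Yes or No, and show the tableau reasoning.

1. d : (∀s.¬D ⊔ F)?  L(d) = {A, B, D, ¬C} ∪ {(∃s.D ⊓ ¬F)}
   clash {D, ¬D} at an ∃-successor — d ∈ (∀s.¬D ⊔ F)
2. Hence d : (∀s.¬D ⊔ F): entailed.

Yes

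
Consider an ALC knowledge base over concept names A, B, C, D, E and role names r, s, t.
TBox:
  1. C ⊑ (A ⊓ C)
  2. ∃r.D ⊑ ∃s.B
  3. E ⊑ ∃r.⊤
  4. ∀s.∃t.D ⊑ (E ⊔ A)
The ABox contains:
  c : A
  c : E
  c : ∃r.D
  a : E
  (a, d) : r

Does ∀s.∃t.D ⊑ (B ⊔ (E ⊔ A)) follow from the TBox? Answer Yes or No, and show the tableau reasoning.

Yes

1. ∀s.∃t.D ⊑ (B ⊔ (E ⊔ A))  ⇔  (∀s.∃t.D ⊓ (¬B ⊓ (¬E ⊓ ¬A))) unsat w.r.t. T
   all branches close; clash {A, ¬A} at x₀
2. Hence ∀s.∃t.D ⊑ (B ⊔ (E ⊔ A)): entailed.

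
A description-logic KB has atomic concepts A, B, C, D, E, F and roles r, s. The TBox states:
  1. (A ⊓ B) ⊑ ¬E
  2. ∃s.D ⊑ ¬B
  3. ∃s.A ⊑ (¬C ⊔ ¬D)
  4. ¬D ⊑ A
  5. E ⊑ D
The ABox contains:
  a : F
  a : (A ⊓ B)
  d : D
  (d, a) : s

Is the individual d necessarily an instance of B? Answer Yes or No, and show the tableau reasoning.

1. d : B?  L(d) = {D} ∪ {¬B}
   open: L(d) ⊇ {D, ¬B, ¬C} — d ∉ B possible
2. Hence d : B: not entailed.

No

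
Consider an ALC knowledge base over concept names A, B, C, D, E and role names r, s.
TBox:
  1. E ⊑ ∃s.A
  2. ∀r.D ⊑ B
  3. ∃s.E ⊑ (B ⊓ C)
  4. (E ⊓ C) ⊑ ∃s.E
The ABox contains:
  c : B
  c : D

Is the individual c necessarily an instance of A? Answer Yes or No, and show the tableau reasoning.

No

1. c : A?  L(c) = {B, D} ∪ {¬A}
   open: L(c) ⊇ {B, D, ¬A, ¬E, ∀s.¬E} — c ∉ A possible
2. Hence c : A: not entailed.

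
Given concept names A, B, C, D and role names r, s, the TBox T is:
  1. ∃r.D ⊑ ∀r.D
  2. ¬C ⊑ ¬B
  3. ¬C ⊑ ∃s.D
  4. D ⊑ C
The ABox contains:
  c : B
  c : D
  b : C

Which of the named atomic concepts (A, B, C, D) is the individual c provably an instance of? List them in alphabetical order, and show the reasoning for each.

{B, C, D}

1. c : A?  L(c) = {B, D} ∪ {¬A}
   apply at c: D⊑C
   open: L(c) ⊇ {B, C, D, ¬A, ∀r.¬D} — c ∉ A possible
2. c : B?  L(c) = {B, D} ∪ {¬B}
   clash {B, ¬B} at c — c ∈ B
3. c : C?  L(c) = {B, D} ∪ {¬C}
   clash {B, ¬B} at c — c ∈ C
4. c : D?  L(c) = {B, D} ∪ {¬D}
   clash {D, ¬D} at c — c ∈ D
5. Entailed for c: {B, C, D}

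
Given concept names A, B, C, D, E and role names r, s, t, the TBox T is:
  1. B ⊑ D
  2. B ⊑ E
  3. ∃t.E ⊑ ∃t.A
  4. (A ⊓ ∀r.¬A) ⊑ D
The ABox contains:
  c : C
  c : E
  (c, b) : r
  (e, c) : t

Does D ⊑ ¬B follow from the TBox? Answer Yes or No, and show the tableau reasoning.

No

1. D ⊑ ¬B  ⇔  (D ⊓ B) unsat w.r.t. T
   apply at x₀: B⊑E
   open: L(x₀) ⊇ {B, D, E, ∀t.¬E}
2. Hence D ⊑ ¬B: not entailed.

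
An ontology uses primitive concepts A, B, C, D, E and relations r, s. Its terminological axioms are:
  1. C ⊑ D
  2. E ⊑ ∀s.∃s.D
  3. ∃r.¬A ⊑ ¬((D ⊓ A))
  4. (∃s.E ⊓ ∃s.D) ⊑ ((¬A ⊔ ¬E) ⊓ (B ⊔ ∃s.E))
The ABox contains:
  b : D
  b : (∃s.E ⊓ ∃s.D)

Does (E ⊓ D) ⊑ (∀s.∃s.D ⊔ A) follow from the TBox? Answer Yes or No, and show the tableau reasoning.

1. (E ⊓ D) ⊑ (∀s.∃s.D ⊔ A)  ⇔  ((E ⊓ D) ⊓ (∃s.∀s.¬D ⊓ ¬A)) unsat w.r.t. T
   all branches close; clash {D, ¬D} at an ∃-successor
2. Hence (E ⊓ D) ⊑ (∀s.∃s.D ⊔ A): entailed.

Yes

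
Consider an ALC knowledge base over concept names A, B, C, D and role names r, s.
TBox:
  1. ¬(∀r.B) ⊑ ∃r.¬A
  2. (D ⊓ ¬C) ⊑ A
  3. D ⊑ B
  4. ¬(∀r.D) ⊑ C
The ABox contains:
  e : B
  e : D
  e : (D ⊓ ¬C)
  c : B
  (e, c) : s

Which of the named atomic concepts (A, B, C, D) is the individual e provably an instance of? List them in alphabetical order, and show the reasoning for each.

{A, B, D}

1. e : A?  L(e) = {B, D, (D ⊓ ¬C)} ∪ {¬A}
   clash {C, ¬C} at e — e ∈ A
2. e : B?  L(e) = {B, D, (D ⊓ ¬C)} ∪ {¬B}
   clash {B, ¬B} at e — e ∈ B
3. e : C?  L(e) = {B, D, (D ⊓ ¬C)} ∪ {¬C}
   apply at e: (D ⊓ ¬C)⊑A
   open: L(e) ⊇ {A, B, D, ¬C, ∀r.B, …} — e ∉ C possible
4. e : D?  L(e) = {B, D, (D ⊓ ¬C)} ∪ {¬D}
   clash {D, ¬D} at e — e ∈ D
5. Entailed for e: {A, B, D}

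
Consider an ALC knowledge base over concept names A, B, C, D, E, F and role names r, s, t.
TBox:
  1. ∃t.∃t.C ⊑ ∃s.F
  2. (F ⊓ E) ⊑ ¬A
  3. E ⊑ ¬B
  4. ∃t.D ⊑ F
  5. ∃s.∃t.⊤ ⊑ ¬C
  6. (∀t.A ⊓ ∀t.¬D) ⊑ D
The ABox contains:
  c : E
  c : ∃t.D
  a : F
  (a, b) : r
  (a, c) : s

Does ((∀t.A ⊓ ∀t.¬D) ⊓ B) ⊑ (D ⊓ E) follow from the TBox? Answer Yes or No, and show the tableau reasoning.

No

1. ((∀t.A ⊓ ∀t.¬D) ⊓ B) ⊑ (D ⊓ E)  ⇔  (((∀t.A ⊓ ∀t.¬D) ⊓ B) ⊓ (¬D ⊔ ¬E)) unsat w.r.t. T
   apply at x₀: (∀t.A ⊓ ∀t.¬D)⊑D
   open: L(x₀) ⊇ {B, D, ¬E, ∀s.∀t.⊥, ∀t.A, …}
2. Hence ((∀t.A ⊓ ∀t.¬D) ⊓ B) ⊑ (D ⊓ E): not entailed.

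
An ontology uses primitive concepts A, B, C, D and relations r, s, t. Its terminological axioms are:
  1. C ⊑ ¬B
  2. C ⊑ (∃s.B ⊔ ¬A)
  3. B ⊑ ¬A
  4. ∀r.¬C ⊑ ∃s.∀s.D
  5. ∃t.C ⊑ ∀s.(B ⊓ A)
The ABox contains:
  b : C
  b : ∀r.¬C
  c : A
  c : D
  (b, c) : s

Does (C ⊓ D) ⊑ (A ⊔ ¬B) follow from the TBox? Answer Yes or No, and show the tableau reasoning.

1. (C ⊓ D) ⊑ (A ⊔ ¬B)  ⇔  ((C ⊓ D) ⊓ (¬A ⊓ B)) unsat w.r.t. T
   all branches close; clash {B, ¬B} at x₀
2. Hence (C ⊓ D) ⊑ (A ⊔ ¬B): entailed.

Yes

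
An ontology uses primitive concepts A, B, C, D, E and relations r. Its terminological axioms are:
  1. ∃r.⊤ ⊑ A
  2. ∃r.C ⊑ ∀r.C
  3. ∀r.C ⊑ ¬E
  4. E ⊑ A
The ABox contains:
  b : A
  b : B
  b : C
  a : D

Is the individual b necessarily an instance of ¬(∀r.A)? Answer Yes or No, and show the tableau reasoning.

1. b : ¬(∀r.A)?  L(b) = {A, B, C} ∪ {∀r.A}
   open: L(b) ⊇ {A, B, C, ∀r.A, ∀r.¬C, …} (+ ∃-successors) — b ∉ ¬(∀r.A) possible
2. Hence b : ¬(∀r.A): not entailed.

No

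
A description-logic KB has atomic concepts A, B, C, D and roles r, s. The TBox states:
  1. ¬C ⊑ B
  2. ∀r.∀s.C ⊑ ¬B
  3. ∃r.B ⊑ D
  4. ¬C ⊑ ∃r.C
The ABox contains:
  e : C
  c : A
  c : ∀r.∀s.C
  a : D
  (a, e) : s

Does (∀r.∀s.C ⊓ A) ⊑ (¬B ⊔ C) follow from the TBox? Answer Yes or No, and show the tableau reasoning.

Yes

1. (∀r.∀s.C ⊓ A) ⊑ (¬B ⊔ C)  ⇔  ((∀r.∀s.C ⊓ A) ⊓ (B ⊓ ¬C)) unsat w.r.t. T
   all branches close; clash {B, ¬B} at x₀
2. Hence (∀r.∀s.C ⊓ A) ⊑ (¬B ⊔ C): entailed.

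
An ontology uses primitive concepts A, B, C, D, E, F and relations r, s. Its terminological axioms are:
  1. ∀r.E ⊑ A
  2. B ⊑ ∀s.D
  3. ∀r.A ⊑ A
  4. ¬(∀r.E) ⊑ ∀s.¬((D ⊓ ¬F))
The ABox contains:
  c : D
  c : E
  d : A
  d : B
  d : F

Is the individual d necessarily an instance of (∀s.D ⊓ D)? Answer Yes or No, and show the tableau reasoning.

1. d : (∀s.D ⊓ D)?  L(d) = {A, B, F} ∪ {(∃s.¬D ⊔ ¬D)}
   apply at d: B⊑∀s.D
   open: L(d) ⊇ {A, B, F, ¬D, ∀r.E, …} — d ∉ (∀s.D ⊓ D) possible
2. Hence d : (∀s.D ⊓ D): not entailed.

No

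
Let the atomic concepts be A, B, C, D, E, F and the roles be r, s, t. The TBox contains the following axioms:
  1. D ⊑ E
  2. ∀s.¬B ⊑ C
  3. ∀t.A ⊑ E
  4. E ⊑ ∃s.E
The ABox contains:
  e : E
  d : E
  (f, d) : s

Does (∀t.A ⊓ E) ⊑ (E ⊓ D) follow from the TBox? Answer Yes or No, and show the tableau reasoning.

1. (∀t.A ⊓ E) ⊑ (E ⊓ D)  ⇔  ((∀t.A ⊓ E) ⊓ (¬E ⊔ ¬D)) unsat w.r.t. T
   apply at x₀: E⊑∃s.E
   open: L(x₀) ⊇ {E, ¬D, ∀t.A, ∃s.B, ∃s.E} (+ ∃-successors)
2. Hence (∀t.A ⊓ E) ⊑ (E ⊓ D): not entailed.

No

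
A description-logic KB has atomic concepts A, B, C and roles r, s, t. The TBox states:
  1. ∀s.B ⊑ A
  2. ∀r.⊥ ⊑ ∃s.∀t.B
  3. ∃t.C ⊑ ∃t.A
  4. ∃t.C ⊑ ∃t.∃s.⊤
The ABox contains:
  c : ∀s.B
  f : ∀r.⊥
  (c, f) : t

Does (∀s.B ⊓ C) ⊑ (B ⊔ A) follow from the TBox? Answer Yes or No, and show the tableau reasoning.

1. (∀s.B ⊓ C) ⊑ (B ⊔ A)  ⇔  ((∀s.B ⊓ C) ⊓ (¬B ⊓ ¬A)) unsat w.r.t. T
   all branches close; clash {A, ¬A} at x₀
2. Hence (∀s.B ⊓ C) ⊑ (B ⊔ A): entailed.

Yes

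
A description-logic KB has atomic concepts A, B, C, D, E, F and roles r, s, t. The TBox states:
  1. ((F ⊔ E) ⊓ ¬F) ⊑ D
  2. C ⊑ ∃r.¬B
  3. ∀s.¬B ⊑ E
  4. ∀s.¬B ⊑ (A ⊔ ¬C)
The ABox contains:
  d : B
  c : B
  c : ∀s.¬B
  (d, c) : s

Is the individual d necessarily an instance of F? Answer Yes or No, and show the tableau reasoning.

1. d : F?  L(d) = {B} ∪ {¬F}
   open: L(d) ⊇ {B, ¬C, ¬E, ¬F, ∃s.B} (+ ∃-successors) — d ∉ F possible
2. Hence d : F: not entailed.

No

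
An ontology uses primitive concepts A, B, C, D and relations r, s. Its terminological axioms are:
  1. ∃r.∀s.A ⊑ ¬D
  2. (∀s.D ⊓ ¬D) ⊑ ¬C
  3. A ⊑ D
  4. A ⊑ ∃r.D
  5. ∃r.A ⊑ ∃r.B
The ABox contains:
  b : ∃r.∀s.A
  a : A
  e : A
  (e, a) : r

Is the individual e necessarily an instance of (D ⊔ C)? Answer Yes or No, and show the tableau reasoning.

1. e : (D ⊔ C)?  L(e) = {A} ∪ {(¬D ⊓ ¬C)}
   clash {D, ¬D} at e — e ∈ (D ⊔ C)
2. Hence e : (D ⊔ C): entailed.

Yes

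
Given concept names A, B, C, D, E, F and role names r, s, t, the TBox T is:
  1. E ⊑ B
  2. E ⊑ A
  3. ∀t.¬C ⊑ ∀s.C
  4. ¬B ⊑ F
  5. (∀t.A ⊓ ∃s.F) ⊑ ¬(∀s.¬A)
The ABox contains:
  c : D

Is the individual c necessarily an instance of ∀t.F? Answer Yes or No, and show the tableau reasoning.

No

1. c : ∀t.F?  L(c) = {D} ∪ {∃t.¬F}
   open: L(c) ⊇ {B, D, ¬E, ∃t.C, ∃t.¬A, …} (+ ∃-successors) — c ∉ ∀t.F possible
2. Hence c : ∀t.F: not entailed.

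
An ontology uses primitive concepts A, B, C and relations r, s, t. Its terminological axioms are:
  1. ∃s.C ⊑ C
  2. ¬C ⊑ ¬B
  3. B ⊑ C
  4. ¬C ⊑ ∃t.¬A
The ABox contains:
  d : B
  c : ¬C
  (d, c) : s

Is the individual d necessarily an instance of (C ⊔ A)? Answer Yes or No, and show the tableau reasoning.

Yes

1. d : (C ⊔ A)?  L(d) = {B} ∪ {(¬C ⊓ ¬A)}
   clash {B, ¬B} at d — d ∈ (C ⊔ A)
2. Hence d : (C ⊔ A): entailed.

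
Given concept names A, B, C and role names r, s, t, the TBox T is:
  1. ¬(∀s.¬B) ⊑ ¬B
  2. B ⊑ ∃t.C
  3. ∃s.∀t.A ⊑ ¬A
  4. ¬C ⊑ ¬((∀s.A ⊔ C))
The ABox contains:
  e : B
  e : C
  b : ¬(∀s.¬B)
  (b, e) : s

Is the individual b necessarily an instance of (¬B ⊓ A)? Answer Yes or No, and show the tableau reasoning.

1. b : (¬B ⊓ A)?  L(b) = {¬(∀s.¬B)} ∪ {(B ⊔ ¬A)}
   apply at b: ¬(∀s.¬B)⊑¬B
   open: L(b) ⊇ {C, ¬A, ¬B, ∃s.B} (+ ∃-successors) — b ∉ (¬B ⊓ A) possible
2. Hence b : (¬B ⊓ A): not entailed.

No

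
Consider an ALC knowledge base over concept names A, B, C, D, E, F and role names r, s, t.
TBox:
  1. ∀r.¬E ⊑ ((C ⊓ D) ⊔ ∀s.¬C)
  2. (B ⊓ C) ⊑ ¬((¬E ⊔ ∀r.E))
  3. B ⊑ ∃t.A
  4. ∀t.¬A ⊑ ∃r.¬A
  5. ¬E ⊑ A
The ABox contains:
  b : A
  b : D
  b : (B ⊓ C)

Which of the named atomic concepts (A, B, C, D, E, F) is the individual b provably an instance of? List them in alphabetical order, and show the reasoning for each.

{A, B, C, D, E}

1. b : A?  L(b) = {A, D, (B ⊓ C)} ∪ {¬A}
   clash {A, ¬A} at b — b ∈ A
2. b : B?  L(b) = {A, D, (B ⊓ C)} ∪ {¬B}
   clash {B, ¬B} at b — b ∈ B
3. b : C?  L(b) = {A, D, (B ⊓ C)} ∪ {¬C}
   clash {C, ¬C} at b — b ∈ C
4. b : D?  L(b) = {A, D, (B ⊓ C)} ∪ {¬D}
   clash {D, ¬D} at b — b ∈ D
5. b : E?  L(b) = {A, D, (B ⊓ C)} ∪ {¬E}
   clash {E, ¬E} at b — b ∈ E
6. b : F?  L(b) = {A, D, (B ⊓ C)} ∪ {¬F}
   apply at b: (B ⊓ C)⊑¬((¬E ⊔ ∀r.E)); B⊑∃t.A
   open: L(b) ⊇ {A, B, C, D, E, …} (+ ∃-successors) — b ∉ F possible
7. Entailed for b: {A, B, C, D, E}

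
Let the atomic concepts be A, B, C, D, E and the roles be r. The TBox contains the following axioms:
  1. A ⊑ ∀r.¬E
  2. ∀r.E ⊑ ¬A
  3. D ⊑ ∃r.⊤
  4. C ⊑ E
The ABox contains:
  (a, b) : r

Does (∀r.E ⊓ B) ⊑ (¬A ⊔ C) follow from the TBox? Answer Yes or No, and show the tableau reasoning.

Yes

1. (∀r.E ⊓ B) ⊑ (¬A ⊔ C)  ⇔  ((∀r.E ⊓ B) ⊓ (A ⊓ ¬C)) unsat w.r.t. T
   all branches close; clash {A, ¬A} at x₀
2. Hence (∀r.E ⊓ B) ⊑ (¬A ⊔ C): entailed.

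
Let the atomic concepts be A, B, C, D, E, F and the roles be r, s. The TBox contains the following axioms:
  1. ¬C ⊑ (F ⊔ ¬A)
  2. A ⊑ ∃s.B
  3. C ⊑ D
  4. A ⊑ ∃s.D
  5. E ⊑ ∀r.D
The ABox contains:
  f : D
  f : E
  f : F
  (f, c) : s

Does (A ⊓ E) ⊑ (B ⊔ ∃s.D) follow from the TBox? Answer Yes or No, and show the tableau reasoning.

1. (A ⊓ E) ⊑ (B ⊔ ∃s.D)  ⇔  ((A ⊓ E) ⊓ (¬B ⊓ ∀s.¬D)) unsat w.r.t. T
   all branches close; clash {A, ¬A} at x₀
2. Hence (A ⊓ E) ⊑ (B ⊔ ∃s.D): entailed.

Yes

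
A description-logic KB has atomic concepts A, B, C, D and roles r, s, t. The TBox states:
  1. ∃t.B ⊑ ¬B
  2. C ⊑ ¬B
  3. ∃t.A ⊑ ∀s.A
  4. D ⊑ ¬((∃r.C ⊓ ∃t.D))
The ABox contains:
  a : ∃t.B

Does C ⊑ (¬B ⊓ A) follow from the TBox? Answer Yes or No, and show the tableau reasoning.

No

1. C ⊑ (¬B ⊓ A)  ⇔  (C ⊓ (B ⊔ ¬A)) unsat w.r.t. T
   apply at x₀: C⊑¬B
   open: L(x₀) ⊇ {C, ¬A, ¬B, ¬D, ∀t.¬A}
2. Hence C ⊑ (¬B ⊓ A): not entailed.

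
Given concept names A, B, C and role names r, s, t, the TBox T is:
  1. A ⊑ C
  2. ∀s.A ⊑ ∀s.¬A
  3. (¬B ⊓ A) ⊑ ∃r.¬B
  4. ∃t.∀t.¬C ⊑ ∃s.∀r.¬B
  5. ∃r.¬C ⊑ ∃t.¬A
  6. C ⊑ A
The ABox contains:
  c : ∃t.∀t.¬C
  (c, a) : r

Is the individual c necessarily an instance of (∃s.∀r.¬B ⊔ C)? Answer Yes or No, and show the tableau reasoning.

1. c : (∃s.∀r.¬B ⊔ C)?  L(c) = {∃t.∀t.¬C} ∪ {(∀s.∃r.B ⊓ ¬C)}
   clash {C, ¬C} at c — c ∈ (∃s.∀r.¬B ⊔ C)
2. Hence c : (∃s.∀r.¬B ⊔ C): entailed.

Yes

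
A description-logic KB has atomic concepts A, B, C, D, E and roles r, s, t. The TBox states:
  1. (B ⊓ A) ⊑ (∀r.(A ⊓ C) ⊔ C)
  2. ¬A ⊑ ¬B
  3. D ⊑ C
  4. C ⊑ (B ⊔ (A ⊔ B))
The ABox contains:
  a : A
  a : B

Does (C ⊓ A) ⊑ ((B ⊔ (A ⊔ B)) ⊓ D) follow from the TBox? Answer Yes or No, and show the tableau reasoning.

No

1. (C ⊓ A) ⊑ ((B ⊔ (A ⊔ B)) ⊓ D)  ⇔  ((C ⊓ A) ⊓ ((¬B ⊓ (¬A ⊓ ¬B)) ⊔ ¬D)) unsat w.r.t. T
   apply at x₀: C⊑(B ⊔ (A ⊔ B))
   open: L(x₀) ⊇ {A, B, C, ¬D}
2. Hence (C ⊓ A) ⊑ ((B ⊔ (A ⊔ B)) ⊓ D): not entailed.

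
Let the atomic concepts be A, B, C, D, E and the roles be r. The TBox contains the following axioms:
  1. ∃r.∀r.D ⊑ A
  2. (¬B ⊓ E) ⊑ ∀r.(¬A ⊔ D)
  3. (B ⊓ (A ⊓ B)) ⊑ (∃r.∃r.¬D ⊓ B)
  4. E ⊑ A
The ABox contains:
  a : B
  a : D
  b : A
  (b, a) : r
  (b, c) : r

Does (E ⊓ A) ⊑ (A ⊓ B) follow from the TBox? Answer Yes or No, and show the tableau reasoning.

No

1. (E ⊓ A) ⊑ (A ⊓ B)  ⇔  ((E ⊓ A) ⊓ (¬A ⊔ ¬B)) unsat w.r.t. T
   open: L(x₀) ⊇ {A, E, ¬B, ∀r.(¬A ⊔ D)}
2. Hence (E ⊓ A) ⊑ (A ⊓ B): not entailed.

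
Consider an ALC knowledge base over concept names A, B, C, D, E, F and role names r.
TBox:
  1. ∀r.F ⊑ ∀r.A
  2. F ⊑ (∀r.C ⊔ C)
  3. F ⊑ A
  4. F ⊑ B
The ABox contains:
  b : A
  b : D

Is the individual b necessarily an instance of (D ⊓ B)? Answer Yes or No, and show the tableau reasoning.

1. b : (D ⊓ B)?  L(b) = {A, D} ∪ {(¬D ⊔ ¬B)}
   open: L(b) ⊇ {A, D, ¬B, ¬F, ∃r.¬F} (+ ∃-successors) — b ∉ (D ⊓ B) possible
2. Hence b : (D ⊓ B): not entailed.

No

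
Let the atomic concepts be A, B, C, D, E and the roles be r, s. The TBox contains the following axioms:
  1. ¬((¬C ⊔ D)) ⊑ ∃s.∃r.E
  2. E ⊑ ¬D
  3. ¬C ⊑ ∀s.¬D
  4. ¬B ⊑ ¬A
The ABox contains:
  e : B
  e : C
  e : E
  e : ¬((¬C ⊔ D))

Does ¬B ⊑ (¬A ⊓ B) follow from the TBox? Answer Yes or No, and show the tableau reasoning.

No

1. ¬B ⊑ (¬A ⊓ B)  ⇔  (¬B ⊓ (A ⊔ ¬B)) unsat w.r.t. T
   apply at x₀: ¬B⊑¬A
   open: L(x₀) ⊇ {¬A, ¬B, ¬C, ¬E, ∀s.¬D}
2. Hence ¬B ⊑ (¬A ⊓ B): not entailed.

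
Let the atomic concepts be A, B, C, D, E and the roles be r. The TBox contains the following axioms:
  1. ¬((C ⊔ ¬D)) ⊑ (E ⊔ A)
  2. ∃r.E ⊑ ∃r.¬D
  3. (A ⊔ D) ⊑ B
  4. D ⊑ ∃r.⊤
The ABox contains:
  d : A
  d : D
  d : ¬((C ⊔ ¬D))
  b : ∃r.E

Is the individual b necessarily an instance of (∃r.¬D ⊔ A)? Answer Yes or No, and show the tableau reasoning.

1. b : (∃r.¬D ⊔ A)?  L(b) = {∃r.E} ∪ {(∀r.D ⊓ ¬A)}
   clash {A, ¬A} at b — b ∈ (∃r.¬D ⊔ A)
2. Hence b : (∃r.¬D ⊔ A): entailed.

Yes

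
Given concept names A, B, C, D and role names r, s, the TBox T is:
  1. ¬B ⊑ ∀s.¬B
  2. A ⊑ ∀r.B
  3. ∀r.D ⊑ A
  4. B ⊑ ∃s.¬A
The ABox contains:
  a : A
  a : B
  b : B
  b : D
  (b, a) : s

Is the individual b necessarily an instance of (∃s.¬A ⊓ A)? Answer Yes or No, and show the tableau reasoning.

1. b : (∃s.¬A ⊓ A)?  L(b) = {B, D} ∪ {(∀s.A ⊔ ¬A)}
   apply at b: B⊑∃s.¬A
   open: L(b) ⊇ {B, D, ¬A, ∃r.¬D, ∃s.¬A} (+ ∃-successors) — b ∉ (∃s.¬A ⊓ A) possible
2. Hence b : (∃s.¬A ⊓ A): not entailed.

No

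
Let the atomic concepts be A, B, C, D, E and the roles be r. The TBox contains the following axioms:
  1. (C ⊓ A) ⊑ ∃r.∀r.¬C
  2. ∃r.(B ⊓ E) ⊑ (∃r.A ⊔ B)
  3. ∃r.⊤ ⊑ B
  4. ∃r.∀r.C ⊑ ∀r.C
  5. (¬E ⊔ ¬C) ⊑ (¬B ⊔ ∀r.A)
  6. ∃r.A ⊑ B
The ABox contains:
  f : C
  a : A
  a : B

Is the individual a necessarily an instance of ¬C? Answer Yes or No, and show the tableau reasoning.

No

1. a : ¬C?  L(a) = {A, B} ∪ {C}
   open: L(a) ⊇ {A, B, C, E, ∀r.(¬B ⊔ ¬E), …} (+ ∃-successors) — a ∉ ¬C possible
2. Hence a : ¬C: not entailed.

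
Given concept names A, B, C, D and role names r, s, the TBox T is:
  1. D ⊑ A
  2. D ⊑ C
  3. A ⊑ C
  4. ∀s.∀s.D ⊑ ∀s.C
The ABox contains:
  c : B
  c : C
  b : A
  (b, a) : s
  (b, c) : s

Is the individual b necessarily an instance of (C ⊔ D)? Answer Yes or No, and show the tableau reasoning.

Yes

1. b : (C ⊔ D)?  L(b) = {A} ∪ {(¬C ⊓ ¬D)}
   clash {C, ¬C} at b — b ∈ (C ⊔ D)
2. Hence b : (C ⊔ D): entailed.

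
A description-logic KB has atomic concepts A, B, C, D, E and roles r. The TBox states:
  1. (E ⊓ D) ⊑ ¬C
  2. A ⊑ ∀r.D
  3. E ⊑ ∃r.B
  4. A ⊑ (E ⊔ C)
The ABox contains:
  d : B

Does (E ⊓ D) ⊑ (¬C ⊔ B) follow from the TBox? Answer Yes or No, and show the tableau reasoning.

1. (E ⊓ D) ⊑ (¬C ⊔ B)  ⇔  ((E ⊓ D) ⊓ (C ⊓ ¬B)) unsat w.r.t. T
   all branches close; clash {C, ¬C} at x₀
2. Hence (E ⊓ D) ⊑ (¬C ⊔ B): entailed.

Yes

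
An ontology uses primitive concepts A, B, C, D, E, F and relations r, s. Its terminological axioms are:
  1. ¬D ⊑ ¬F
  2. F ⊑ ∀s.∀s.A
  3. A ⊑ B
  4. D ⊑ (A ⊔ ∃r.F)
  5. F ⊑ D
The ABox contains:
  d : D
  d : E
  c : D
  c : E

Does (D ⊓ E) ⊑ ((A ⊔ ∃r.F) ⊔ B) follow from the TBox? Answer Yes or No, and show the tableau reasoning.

1. (D ⊓ E) ⊑ ((A ⊔ ∃r.F) ⊔ B)  ⇔  ((D ⊓ E) ⊓ ((¬A ⊓ ∀r.¬F) ⊓ ¬B)) unsat w.r.t. T
   all branches close; clash {F, ¬F} at an ∃-successor
2. Hence (D ⊓ E) ⊑ ((A ⊔ ∃r.F) ⊔ B): entailed.

Yes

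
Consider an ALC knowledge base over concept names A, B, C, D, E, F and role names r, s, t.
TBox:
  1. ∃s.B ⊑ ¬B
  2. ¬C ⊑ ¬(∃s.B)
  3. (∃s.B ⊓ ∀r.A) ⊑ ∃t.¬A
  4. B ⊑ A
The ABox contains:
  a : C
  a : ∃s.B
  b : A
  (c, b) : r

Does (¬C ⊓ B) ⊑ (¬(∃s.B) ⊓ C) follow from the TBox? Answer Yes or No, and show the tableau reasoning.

1. (¬C ⊓ B) ⊑ (¬(∃s.B) ⊓ C)  ⇔  ((¬C ⊓ B) ⊓ (∃s.B ⊔ ¬C)) unsat w.r.t. T
   apply at x₀: ¬C⊑¬(∃s.B); B⊑A
   open: L(x₀) ⊇ {A, B, ¬C, ∀s.¬B}
2. Hence (¬C ⊓ B) ⊑ (¬(∃s.B) ⊓ C): not entailed.

No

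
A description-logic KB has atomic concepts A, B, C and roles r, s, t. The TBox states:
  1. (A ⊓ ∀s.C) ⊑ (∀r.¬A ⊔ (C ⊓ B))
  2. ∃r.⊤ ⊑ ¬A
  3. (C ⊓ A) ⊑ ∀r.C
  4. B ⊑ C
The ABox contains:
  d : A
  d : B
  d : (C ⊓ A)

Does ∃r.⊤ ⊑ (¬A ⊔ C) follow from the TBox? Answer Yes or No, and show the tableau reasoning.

Yes

1. ∃r.⊤ ⊑ (¬A ⊔ C)  ⇔  (∃r.⊤ ⊓ (A ⊓ ¬C)) unsat w.r.t. T
   all branches close; clash {C, ¬C} at x₀
2. Hence ∃r.⊤ ⊑ (¬A ⊔ C): entailed.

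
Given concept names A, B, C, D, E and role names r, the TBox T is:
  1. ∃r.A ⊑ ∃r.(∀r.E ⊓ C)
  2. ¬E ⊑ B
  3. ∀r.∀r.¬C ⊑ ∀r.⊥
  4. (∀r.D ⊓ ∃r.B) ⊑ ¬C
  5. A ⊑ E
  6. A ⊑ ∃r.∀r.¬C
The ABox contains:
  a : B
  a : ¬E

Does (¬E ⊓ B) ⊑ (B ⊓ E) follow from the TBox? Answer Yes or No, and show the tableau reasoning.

1. (¬E ⊓ B) ⊑ (B ⊓ E)  ⇔  ((¬E ⊓ B) ⊓ (¬B ⊔ ¬E)) unsat w.r.t. T
   open: L(x₀) ⊇ {B, ¬A, ¬E, ∀r.¬A, ∃r.¬D, …} (+ ∃-successors)
2. Hence (¬E ⊓ B) ⊑ (B ⊓ E): not entailed.

No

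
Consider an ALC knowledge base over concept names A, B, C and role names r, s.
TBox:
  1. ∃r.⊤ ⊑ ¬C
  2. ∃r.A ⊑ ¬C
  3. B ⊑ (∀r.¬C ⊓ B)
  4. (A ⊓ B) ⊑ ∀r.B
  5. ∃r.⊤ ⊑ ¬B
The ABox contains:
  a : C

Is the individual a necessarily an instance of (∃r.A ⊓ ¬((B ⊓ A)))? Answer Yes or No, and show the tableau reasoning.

No

1. a : (∃r.A ⊓ ¬((B ⊓ A)))?  L(a) = {C} ∪ {(∀r.¬A ⊔ (B ⊓ A))}
   open: L(a) ⊇ {C, ¬A, ¬B, ∀r.¬A, ∀r.⊥} — a ∉ (∃r.A ⊓ ¬((B ⊓ A))) possible
2. Hence a : (∃r.A ⊓ ¬((B ⊓ A))): not entailed.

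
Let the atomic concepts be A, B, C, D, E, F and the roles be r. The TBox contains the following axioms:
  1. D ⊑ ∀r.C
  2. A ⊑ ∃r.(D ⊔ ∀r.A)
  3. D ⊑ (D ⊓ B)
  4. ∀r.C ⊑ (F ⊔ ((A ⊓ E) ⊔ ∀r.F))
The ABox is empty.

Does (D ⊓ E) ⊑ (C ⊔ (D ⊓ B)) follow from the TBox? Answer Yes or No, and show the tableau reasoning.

Yes

1. (D ⊓ E) ⊑ (C ⊔ (D ⊓ B))  ⇔  ((D ⊓ E) ⊓ (¬C ⊓ (¬D ⊔ ¬B))) unsat w.r.t. T
   all branches close; clash {B, ¬B} at x₀
2. Hence (D ⊓ E) ⊑ (C ⊔ (D ⊓ B)): entailed.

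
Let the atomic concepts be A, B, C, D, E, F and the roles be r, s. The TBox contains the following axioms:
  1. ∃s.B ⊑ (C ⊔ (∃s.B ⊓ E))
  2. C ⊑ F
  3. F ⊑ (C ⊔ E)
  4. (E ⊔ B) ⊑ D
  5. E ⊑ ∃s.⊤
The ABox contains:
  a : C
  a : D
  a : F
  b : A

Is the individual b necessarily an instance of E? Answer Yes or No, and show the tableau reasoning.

No

1. b : E?  L(b) = {A} ∪ {¬E}
   open: L(b) ⊇ {A, ¬B, ¬C, ¬E, ¬F, …} — b ∉ E possible
2. Hence b : E: not entailed.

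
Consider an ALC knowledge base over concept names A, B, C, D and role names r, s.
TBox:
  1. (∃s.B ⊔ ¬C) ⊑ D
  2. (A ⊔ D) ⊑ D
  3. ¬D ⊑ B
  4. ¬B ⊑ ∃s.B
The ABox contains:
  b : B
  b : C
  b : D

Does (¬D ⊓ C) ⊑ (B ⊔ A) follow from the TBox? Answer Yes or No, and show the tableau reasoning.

Yes

1. (¬D ⊓ C) ⊑ (B ⊔ A)  ⇔  ((¬D ⊓ C) ⊓ (¬B ⊓ ¬A)) unsat w.r.t. T
   all branches close; clash {B, ¬B} at x₀
2. Hence (¬D ⊓ C) ⊑ (B ⊔ A): entailed.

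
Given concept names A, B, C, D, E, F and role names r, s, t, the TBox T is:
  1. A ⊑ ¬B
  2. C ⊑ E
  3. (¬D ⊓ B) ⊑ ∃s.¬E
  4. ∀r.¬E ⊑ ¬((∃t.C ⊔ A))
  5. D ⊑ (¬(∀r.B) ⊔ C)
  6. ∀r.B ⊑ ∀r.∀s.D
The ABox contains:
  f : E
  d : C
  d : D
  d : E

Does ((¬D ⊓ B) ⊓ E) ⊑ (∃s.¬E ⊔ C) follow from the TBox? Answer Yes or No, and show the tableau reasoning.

Yes

1. ((¬D ⊓ B) ⊓ E) ⊑ (∃s.¬E ⊔ C)  ⇔  (((¬D ⊓ B) ⊓ E) ⊓ (∀s.E ⊓ ¬C)) unsat w.r.t. T
   all branches close; clash {B, ¬B} at x₀
2. Hence ((¬D ⊓ B) ⊓ E) ⊑ (∃s.¬E ⊔ C): entailed.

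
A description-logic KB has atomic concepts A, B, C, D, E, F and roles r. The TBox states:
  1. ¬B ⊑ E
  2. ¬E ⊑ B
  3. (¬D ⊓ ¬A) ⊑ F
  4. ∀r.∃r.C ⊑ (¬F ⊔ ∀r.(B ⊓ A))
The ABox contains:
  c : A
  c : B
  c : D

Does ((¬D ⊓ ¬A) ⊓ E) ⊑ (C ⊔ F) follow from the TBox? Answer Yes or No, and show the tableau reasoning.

1. ((¬D ⊓ ¬A) ⊓ E) ⊑ (C ⊔ F)  ⇔  (((¬D ⊓ ¬A) ⊓ E) ⊓ (¬C ⊓ ¬F)) unsat w.r.t. T
   all branches close; clash {F, ¬F} at x₀
2. Hence ((¬D ⊓ ¬A) ⊓ E) ⊑ (C ⊔ F): entailed.

Yes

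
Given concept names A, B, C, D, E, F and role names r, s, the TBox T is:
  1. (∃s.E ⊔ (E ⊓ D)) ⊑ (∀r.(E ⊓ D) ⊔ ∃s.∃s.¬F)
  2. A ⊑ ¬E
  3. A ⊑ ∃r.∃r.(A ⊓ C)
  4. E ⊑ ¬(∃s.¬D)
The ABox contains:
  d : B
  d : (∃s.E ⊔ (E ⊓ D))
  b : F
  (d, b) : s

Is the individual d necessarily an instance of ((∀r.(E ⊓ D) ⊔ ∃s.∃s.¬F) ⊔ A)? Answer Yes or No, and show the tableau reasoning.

1. d : ((∀r.(E ⊓ D) ⊔ ∃s.∃s.¬F) ⊔ A)?  L(d) = {B, (∃s.E ⊔ (E ⊓ D))} ∪ {((∃r.(¬E ⊔ ¬D) ⊓ ∀s.∀s.F) ⊓ ¬A)}
   clash {F, ¬F} at an ∃-successor — d ∈ ((∀r.(E ⊓ D) ⊔ ∃s.∃s.¬F) ⊔ A)
2. Hence d : ((∀r.(E ⊓ D) ⊔ ∃s.∃s.¬F) ⊔ A): entailed.

Yes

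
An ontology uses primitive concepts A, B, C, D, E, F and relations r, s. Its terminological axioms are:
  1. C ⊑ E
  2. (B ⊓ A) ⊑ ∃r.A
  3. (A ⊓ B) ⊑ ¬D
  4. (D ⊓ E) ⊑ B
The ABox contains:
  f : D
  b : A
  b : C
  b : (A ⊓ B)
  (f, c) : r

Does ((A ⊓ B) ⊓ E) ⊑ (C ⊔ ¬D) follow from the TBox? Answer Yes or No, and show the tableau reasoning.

Yes

1. ((A ⊓ B) ⊓ E) ⊑ (C ⊔ ¬D)  ⇔  (((A ⊓ B) ⊓ E) ⊓ (¬C ⊓ D)) unsat w.r.t. T
   all branches close; clash {D, ¬D} at x₀
2. Hence ((A ⊓ B) ⊓ E) ⊑ (C ⊔ ¬D): entailed.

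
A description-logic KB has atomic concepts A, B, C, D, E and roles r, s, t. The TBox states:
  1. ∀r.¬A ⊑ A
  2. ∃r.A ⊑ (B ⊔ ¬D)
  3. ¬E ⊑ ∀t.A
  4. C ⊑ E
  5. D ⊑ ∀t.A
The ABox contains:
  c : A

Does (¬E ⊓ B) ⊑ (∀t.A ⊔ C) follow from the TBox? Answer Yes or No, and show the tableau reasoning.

1. (¬E ⊓ B) ⊑ (∀t.A ⊔ C)  ⇔  ((¬E ⊓ B) ⊓ (∃t.¬A ⊓ ¬C)) unsat w.r.t. T
   all branches close; clash {A, ¬A} at an ∃-successor
2. Hence (¬E ⊓ B) ⊑ (∀t.A ⊔ C): entailed.

Yes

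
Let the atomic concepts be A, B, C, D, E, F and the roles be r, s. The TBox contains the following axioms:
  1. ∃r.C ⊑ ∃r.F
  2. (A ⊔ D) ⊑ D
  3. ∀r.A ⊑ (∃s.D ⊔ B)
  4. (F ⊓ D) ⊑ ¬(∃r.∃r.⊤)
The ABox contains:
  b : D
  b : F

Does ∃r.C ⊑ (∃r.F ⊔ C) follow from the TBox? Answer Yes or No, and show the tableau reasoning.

1. ∃r.C ⊑ (∃r.F ⊔ C)  ⇔  (∃r.C ⊓ (∀r.¬F ⊓ ¬C)) unsat w.r.t. T
   all branches close; clash {F, ¬F} at an ∃-successor
2. Hence ∃r.C ⊑ (∃r.F ⊔ C): entailed.

Yes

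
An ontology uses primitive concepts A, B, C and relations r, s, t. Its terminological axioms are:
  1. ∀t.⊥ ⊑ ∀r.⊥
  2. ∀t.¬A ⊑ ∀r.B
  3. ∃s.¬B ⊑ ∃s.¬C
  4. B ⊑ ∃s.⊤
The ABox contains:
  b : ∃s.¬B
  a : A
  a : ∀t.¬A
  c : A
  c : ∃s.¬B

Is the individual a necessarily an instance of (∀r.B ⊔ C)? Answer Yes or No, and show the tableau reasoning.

Yes

1. a : (∀r.B ⊔ C)?  L(a) = {A, ∀t.¬A} ∪ {(∃r.¬B ⊓ ¬C)}
   clash ⊥ at an ∃-successor — a ∈ (∀r.B ⊔ C)
2. Hence a : (∀r.B ⊔ C): entailed.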